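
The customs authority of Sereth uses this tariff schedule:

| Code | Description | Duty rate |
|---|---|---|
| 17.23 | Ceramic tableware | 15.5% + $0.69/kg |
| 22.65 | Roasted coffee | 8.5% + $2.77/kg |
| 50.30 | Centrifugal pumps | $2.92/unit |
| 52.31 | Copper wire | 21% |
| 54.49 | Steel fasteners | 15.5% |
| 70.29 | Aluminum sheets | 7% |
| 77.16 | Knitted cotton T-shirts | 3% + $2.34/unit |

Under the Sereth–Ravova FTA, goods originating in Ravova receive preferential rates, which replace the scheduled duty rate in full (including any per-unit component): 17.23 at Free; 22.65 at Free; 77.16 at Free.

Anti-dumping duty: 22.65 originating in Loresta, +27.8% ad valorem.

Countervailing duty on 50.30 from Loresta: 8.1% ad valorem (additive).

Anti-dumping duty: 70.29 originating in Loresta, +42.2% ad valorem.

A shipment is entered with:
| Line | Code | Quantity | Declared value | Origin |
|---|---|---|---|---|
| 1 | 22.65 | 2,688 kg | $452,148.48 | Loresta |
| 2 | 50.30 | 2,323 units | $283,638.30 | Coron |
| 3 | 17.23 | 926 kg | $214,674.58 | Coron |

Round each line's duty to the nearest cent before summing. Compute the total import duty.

$212,272.32

Line 1 (22.65, Loresta, 2,688 kg, $452,148.48):
Base rate for 22.65 is 8.5% + $2.77/kg.
22.65 has an FTA preferential rate, but origin Loresta is not Ravova; base rate stands.
Additional duty on 22.65 from Loresta: +27.8%. Applied ad valorem rate: 8.5% + 27.8% = 36.3%.
Duty = $452,148.48 × 36.3% + 2,688 × $2.77 = $171,575.66.
Line 2 (50.30, Coron, 2,323 units, $283,638.30):
Base rate for 50.30 is $2.92/unit.
The additional-duty order on 50.30 targets Loresta, not Coron; it does not apply.
Duty = 2,323 × $2.92 = $6,783.16.
Line 3 (17.23, Coron, 926 kg, $214,674.58):
Base rate for 17.23 is 15.5% + $0.69/kg.
17.23 has an FTA preferential rate, but origin Coron is not Ravova; base rate stands.
Duty = $214,674.58 × 15.5% + 926 × $0.69 = $33,913.50.
Total = $171,575.66 + $6,783.16 + $33,913.50 = $212,272.32.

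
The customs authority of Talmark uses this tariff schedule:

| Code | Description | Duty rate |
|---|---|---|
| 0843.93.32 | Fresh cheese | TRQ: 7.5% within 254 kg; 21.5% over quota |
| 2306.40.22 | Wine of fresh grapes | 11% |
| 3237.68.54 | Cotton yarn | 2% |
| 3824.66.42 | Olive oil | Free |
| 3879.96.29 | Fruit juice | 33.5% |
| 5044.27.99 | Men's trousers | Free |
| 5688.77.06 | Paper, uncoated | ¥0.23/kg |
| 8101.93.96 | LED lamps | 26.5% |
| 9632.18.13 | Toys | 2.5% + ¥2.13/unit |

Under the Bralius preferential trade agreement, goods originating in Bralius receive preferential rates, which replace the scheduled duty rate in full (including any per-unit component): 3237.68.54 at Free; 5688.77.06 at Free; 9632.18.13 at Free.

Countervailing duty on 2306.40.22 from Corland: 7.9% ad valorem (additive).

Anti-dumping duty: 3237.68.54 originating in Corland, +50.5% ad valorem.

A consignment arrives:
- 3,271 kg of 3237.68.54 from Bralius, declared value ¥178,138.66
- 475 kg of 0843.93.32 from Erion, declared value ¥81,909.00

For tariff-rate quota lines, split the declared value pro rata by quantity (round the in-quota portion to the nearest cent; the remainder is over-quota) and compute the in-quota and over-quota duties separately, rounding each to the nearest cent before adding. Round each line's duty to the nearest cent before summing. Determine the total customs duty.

¥11,478.47

Line 1 (3237.68.54, Bralius, 3,271 kg, ¥178,138.66):
Base rate for 3237.68.54 is 2%.
Origin Bralius qualifies under the Talmark–Bralius agreement and 3237.68.54 is covered: preferential rate Free applies instead.
The additional-duty order on 3237.68.54 targets Corland, not Bralius; it does not apply.
Duty = ¥178,138.66 × 0% = ¥0.00.
Line 2 (0843.93.32, Erion, 475 kg, ¥81,909.00):
Code 0843.93.32 is under a tariff-rate quota (threshold 254 kg). In-quota: 254 kg at 7.5%; over-quota: 221 kg at 21.5%.
Pro-rata value split: in-quota = ¥81,909.00 × 254/475 = ¥43,799.76; over-quota = ¥81,909.00 − ¥43,799.76 = ¥38,109.24.
In-quota duty = ¥43,799.76 × 7.5% = ¥3,284.98. Over-quota duty = ¥38,109.24 × 21.5% = ¥8,193.49.
Line duty = ¥3,284.98 + ¥8,193.49 = ¥11,478.47.
Total = ¥0.00 + ¥11,478.47 = ¥11,478.47.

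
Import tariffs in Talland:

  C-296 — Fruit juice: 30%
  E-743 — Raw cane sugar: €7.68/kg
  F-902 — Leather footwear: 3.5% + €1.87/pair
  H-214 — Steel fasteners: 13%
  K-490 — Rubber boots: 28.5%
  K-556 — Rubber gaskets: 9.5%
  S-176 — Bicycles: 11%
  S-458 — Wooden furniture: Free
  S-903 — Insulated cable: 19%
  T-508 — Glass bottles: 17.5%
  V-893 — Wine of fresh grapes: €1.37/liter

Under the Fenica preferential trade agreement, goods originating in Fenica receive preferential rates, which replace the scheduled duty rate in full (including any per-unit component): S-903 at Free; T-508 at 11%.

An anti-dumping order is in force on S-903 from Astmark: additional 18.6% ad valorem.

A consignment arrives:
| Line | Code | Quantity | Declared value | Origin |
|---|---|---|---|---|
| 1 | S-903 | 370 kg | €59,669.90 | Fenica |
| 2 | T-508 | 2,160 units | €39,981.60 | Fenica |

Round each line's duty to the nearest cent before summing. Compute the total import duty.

€4,397.98

Line 1 (S-903, Fenica, 370 kg, €59,669.90):
Base rate for S-903 is 19%.
Origin Fenica qualifies under the Talland–Fenica agreement and S-903 is covered: preferential rate Free applies instead.
The additional-duty order on S-903 targets Astmark, not Fenica; it does not apply.
Duty = €59,669.90 × 0% = €0.00.
Line 2 (T-508, Fenica, 2,160 units, €39,981.60):
Base rate for T-508 is 17.5%.
Origin Fenica qualifies under the Talland–Fenica agreement and T-508 is covered: preferential rate 11% applies instead.
Duty = €39,981.60 × 11% = €4,397.98.
Total = €0.00 + €4,397.98 = €4,397.98.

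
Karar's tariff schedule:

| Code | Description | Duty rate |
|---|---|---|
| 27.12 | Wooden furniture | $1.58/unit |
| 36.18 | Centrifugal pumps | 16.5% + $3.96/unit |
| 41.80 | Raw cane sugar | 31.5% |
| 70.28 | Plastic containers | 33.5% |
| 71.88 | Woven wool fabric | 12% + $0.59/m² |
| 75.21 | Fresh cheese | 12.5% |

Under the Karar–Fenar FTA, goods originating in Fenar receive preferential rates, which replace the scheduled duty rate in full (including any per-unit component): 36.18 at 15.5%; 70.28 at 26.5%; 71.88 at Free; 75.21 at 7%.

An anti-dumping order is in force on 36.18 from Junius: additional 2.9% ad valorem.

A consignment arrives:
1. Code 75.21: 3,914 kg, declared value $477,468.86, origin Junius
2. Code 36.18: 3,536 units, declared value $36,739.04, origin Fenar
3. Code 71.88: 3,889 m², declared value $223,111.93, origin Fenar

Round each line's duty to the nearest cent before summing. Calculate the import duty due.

Line 1 (75.21, Junius, 3,914 kg, $477,468.86):
Base rate for 75.21 is 12.5%.
75.21 has an FTA preferential rate, but origin Junius is not Fenar; base rate stands.
Duty = $477,468.86 × 12.5% = $59,683.61.
Line 2 (36.18, Fenar, 3,536 units, $36,739.04):
Base rate for 36.18 is 16.5% + $3.96/unit.
Origin Fenar qualifies under the Karar–Fenar agreement and 36.18 is covered: preferential rate 15.5% applies instead.
The additional-duty order on 36.18 targets Junius, not Fenar; it does not apply.
Duty = $36,739.04 × 15.5% = $5,694.55.
Line 3 (71.88, Fenar, 3,889 m², $223,111.93):
Base rate for 71.88 is 12% + $0.59/m².
Origin Fenar qualifies under the Karar–Fenar agreement and 71.88 is covered: preferential rate Free applies instead.
Duty = $223,111.93 × 0% = $0.00.
Total = $59,683.61 + $5,694.55 + $0.00 = $65,378.16.

$65,378.16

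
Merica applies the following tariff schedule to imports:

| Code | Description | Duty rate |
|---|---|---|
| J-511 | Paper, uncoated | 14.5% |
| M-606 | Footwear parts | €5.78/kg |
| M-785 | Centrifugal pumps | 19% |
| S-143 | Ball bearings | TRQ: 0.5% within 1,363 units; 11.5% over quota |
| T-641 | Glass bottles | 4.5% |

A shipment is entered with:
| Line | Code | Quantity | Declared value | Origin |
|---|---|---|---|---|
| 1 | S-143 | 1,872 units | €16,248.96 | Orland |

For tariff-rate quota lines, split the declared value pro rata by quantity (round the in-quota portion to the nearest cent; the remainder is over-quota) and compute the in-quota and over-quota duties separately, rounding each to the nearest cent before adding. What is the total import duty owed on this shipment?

€567.23

Line 1 (S-143, Orland, 1,872 units, €16,248.96):
Code S-143 is under a tariff-rate quota (threshold 1,363 units). In-quota: 1,363 units at 0.5%; over-quota: 509 units at 11.5%.
Pro-rata value split: in-quota = €16,248.96 × 1,363/1,872 = €11,830.84; over-quota = €16,248.96 − €11,830.84 = €4,418.12.
In-quota duty = €11,830.84 × 0.5% = €59.15. Over-quota duty = €4,418.12 × 11.5% = €508.08.
Line duty = €59.15 + €508.08 = €567.23.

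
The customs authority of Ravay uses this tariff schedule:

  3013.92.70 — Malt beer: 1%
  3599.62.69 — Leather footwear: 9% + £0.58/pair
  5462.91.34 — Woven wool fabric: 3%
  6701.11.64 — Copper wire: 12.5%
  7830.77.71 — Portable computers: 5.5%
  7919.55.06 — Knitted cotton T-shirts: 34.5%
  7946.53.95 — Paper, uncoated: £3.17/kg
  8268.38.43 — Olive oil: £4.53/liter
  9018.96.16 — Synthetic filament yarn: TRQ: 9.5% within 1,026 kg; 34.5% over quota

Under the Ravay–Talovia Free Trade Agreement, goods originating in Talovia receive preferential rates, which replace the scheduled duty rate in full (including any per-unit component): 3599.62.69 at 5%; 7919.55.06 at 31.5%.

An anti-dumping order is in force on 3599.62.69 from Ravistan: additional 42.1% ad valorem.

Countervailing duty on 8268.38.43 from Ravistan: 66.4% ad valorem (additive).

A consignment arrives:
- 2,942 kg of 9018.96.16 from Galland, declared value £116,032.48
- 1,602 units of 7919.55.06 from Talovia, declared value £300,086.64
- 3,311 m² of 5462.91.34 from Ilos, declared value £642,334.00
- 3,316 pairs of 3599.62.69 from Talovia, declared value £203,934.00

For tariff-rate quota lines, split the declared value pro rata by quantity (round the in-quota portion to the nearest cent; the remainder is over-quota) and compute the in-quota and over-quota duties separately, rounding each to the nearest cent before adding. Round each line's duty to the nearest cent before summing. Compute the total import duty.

£153,908.86

Line 1 (9018.96.16, Galland, 2,942 kg, £116,032.48):
Code 9018.96.16 is under a tariff-rate quota (threshold 1,026 kg). In-quota: 1,026 kg at 9.5%; over-quota: 1,916 kg at 34.5%.
Pro-rata value split: in-quota = £116,032.48 × 1,026/2,942 = £40,465.44; over-quota = £116,032.48 − £40,465.44 = £75,567.04.
In-quota duty = £40,465.44 × 9.5% = £3,844.22. Over-quota duty = £75,567.04 × 34.5% = £26,070.63.
Line duty = £3,844.22 + £26,070.63 = £29,914.85.
Line 2 (7919.55.06, Talovia, 1,602 units, £300,086.64):
Base rate for 7919.55.06 is 34.5%.
Origin Talovia qualifies under the Ravay–Talovia agreement and 7919.55.06 is covered: preferential rate 31.5% applies instead.
Duty = £300,086.64 × 31.5% = £94,527.29.
Line 3 (5462.91.34, Ilos, 3,311 m², £642,334.00):
Base rate for 5462.91.34 is 3%.
Duty = £642,334.00 × 3% = £19,270.02.
Line 4 (3599.62.69, Talovia, 3,316 pairs, £203,934.00):
Base rate for 3599.62.69 is 9% + £0.58/pair.
Origin Talovia qualifies under the Ravay–Talovia agreement and 3599.62.69 is covered: preferential rate 5% applies instead.
The additional-duty order on 3599.62.69 targets Ravistan, not Talovia; it does not apply.
Duty = £203,934.00 × 5% = £10,196.70.
Total = £29,914.85 + £94,527.29 + £19,270.02 + £10,196.70 = £153,908.86.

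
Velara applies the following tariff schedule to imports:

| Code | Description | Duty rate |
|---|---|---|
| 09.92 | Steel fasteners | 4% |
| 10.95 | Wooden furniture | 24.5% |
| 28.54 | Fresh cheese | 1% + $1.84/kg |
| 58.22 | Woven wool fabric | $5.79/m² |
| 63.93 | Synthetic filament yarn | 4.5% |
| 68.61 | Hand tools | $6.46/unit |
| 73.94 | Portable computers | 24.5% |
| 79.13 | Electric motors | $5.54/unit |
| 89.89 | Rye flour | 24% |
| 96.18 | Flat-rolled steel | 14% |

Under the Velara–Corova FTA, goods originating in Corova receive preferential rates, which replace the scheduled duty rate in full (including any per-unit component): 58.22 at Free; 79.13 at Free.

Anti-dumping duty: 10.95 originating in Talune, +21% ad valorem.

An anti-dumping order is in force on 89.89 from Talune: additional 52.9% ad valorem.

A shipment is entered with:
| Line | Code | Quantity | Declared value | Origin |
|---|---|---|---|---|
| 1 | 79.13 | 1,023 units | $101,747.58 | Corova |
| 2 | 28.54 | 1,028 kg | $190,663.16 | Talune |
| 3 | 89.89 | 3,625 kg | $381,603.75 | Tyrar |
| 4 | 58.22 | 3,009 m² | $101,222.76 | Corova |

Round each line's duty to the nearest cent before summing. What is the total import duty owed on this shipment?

Line 1 (79.13, Corova, 1,023 units, $101,747.58):
Base rate for 79.13 is $5.54/unit.
Origin Corova qualifies under the Velara–Corova agreement and 79.13 is covered: preferential rate Free applies instead.
Duty = $101,747.58 × 0% = $0.00.
Line 2 (28.54, Talune, 1,028 kg, $190,663.16):
Base rate for 28.54 is 1% + $1.84/kg.
Duty = $190,663.16 × 1% + 1,028 × $1.84 = $3,798.15.
Line 3 (89.89, Tyrar, 3,625 kg, $381,603.75):
Base rate for 89.89 is 24%.
The additional-duty order on 89.89 targets Talune, not Tyrar; it does not apply.
Duty = $381,603.75 × 24% = $91,584.90.
Line 4 (58.22, Corova, 3,009 m², $101,222.76):
Base rate for 58.22 is $5.79/m².
Origin Corova qualifies under the Velara–Corova agreement and 58.22 is covered: preferential rate Free applies instead.
Duty = $101,222.76 × 0% = $0.00.
Total = $0.00 + $3,798.15 + $91,584.90 + $0.00 = $95,383.05.

$95,383.05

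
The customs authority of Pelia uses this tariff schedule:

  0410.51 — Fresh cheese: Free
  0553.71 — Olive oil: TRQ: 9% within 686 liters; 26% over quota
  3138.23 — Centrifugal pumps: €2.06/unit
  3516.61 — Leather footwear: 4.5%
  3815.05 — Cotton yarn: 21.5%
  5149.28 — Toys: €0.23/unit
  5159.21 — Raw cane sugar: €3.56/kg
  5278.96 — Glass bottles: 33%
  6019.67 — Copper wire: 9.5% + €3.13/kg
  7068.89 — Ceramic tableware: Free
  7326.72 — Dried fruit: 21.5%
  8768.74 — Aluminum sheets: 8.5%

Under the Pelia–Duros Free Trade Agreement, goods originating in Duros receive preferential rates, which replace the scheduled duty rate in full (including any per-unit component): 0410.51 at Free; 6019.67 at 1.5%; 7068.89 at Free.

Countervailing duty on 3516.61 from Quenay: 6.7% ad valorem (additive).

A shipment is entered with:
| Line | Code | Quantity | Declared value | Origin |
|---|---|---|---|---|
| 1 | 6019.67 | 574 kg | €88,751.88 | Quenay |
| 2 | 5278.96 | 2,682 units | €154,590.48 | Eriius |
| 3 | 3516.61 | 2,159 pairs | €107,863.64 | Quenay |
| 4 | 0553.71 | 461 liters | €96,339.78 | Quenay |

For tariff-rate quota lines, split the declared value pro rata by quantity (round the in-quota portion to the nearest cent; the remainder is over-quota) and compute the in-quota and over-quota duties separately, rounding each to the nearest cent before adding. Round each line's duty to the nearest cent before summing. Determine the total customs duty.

€81,994.22

Line 1 (6019.67, Quenay, 574 kg, €88,751.88):
Base rate for 6019.67 is 9.5% + €3.13/kg.
6019.67 has an FTA preferential rate, but origin Quenay is not Duros; base rate stands.
Duty = €88,751.88 × 9.5% + 574 × €3.13 = €10,228.05.
Line 2 (5278.96, Eriius, 2,682 units, €154,590.48):
Base rate for 5278.96 is 33%.
Duty = €154,590.48 × 33% = €51,014.86.
Line 3 (3516.61, Quenay, 2,159 pairs, €107,863.64):
Base rate for 3516.61 is 4.5%.
Additional duty on 3516.61 from Quenay: +6.7%. Applied ad valorem rate: 4.5% + 6.7% = 11.2%.
Duty = €107,863.64 × 11.2% = €12,080.73.
Line 4 (0553.71, Quenay, 461 liters, €96,339.78):
Code 0553.71 is under a tariff-rate quota (threshold 686 liters). Quantity 461 liters is within the quota, so the in-quota rate 9% applies to the full value.
Duty = €96,339.78 × 9% = €8,670.58.
Total = €10,228.05 + €51,014.86 + €12,080.73 + €8,670.58 = €81,994.22.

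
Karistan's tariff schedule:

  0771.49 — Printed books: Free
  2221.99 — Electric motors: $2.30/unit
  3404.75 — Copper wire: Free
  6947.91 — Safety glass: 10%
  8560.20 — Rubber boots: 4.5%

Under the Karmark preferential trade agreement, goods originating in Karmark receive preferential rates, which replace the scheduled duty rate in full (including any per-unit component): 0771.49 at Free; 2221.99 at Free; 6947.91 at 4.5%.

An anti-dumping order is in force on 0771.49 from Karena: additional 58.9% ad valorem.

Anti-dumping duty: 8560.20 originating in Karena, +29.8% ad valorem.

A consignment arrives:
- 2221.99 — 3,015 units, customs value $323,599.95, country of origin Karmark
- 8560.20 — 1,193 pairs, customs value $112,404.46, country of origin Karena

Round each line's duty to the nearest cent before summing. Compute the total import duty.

$38,554.73

Line 1 (2221.99, Karmark, 3,015 units, $323,599.95):
Base rate for 2221.99 is $2.30/unit.
Origin Karmark qualifies under the Karistan–Karmark agreement and 2221.99 is covered: preferential rate Free applies instead.
Duty = $323,599.95 × 0% = $0.00.
Line 2 (8560.20, Karena, 1,193 pairs, $112,404.46):
Base rate for 8560.20 is 4.5%.
Additional duty on 8560.20 from Karena: +29.8%. Applied ad valorem rate: 4.5% + 29.8% = 34.3%.
Duty = $112,404.46 × 34.3% = $38,554.73.
Total = $0.00 + $38,554.73 = $38,554.73.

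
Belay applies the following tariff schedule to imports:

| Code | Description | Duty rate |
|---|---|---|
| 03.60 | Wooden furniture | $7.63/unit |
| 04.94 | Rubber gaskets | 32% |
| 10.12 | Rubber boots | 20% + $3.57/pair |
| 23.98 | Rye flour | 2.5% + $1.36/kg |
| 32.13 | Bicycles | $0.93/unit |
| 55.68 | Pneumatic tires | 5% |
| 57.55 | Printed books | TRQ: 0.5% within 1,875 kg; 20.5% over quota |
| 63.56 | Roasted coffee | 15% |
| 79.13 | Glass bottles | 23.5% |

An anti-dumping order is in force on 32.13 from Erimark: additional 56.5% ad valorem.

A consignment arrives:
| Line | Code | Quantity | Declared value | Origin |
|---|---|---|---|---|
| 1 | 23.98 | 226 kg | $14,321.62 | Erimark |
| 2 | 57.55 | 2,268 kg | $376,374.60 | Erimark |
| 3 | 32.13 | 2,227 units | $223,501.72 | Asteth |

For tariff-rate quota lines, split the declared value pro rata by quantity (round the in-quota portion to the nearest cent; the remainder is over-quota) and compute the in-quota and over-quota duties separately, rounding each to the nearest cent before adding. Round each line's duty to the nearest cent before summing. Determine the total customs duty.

$17,662.05

Line 1 (23.98, Erimark, 226 kg, $14,321.62):
Base rate for 23.98 is 2.5% + $1.36/kg.
Duty = $14,321.62 × 2.5% + 226 × $1.36 = $665.40.
Line 2 (57.55, Erimark, 2,268 kg, $376,374.60):
Code 57.55 is under a tariff-rate quota (threshold 1,875 kg). In-quota: 1,875 kg at 0.5%; over-quota: 393 kg at 20.5%.
Pro-rata value split: in-quota = $376,374.60 × 1,875/2,268 = $311,156.25; over-quota = $376,374.60 − $311,156.25 = $65,218.35.
In-quota duty = $311,156.25 × 0.5% = $1,555.78. Over-quota duty = $65,218.35 × 20.5% = $13,369.76.
Line duty = $1,555.78 + $13,369.76 = $14,925.54.
Line 3 (32.13, Asteth, 2,227 units, $223,501.72):
Base rate for 32.13 is $0.93/unit.
The additional-duty order on 32.13 targets Erimark, not Asteth; it does not apply.
Duty = 2,227 × $0.93 = $2,071.11.
Total = $665.40 + $14,925.54 + $2,071.11 = $17,662.05.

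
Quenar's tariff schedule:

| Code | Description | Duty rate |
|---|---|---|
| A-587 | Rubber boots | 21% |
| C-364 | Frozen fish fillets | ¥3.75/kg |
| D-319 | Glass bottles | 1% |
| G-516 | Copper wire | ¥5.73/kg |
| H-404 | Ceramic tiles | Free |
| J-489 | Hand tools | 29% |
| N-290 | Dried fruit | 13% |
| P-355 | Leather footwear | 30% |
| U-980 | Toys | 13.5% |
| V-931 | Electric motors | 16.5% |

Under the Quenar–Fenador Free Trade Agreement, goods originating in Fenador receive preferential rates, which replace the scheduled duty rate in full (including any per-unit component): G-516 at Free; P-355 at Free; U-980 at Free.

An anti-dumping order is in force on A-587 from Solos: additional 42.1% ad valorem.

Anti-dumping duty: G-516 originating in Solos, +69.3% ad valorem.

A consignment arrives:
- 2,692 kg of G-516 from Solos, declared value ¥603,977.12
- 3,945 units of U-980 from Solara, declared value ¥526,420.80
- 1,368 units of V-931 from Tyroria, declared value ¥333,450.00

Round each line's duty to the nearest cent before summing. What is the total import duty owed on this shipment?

¥560,067.36

Line 1 (G-516, Solos, 2,692 kg, ¥603,977.12):
Base rate for G-516 is ¥5.73/kg.
G-516 has an FTA preferential rate, but origin Solos is not Fenador; base rate stands.
Additional duty on G-516 from Solos: +69.3% ad valorem. Applied ad valorem rate = 69.3%.
Duty = ¥603,977.12 × 69.3% + 2,692 × ¥5.73 = ¥433,981.30.
Line 2 (U-980, Solara, 3,945 units, ¥526,420.80):
Base rate for U-980 is 13.5%.
U-980 has an FTA preferential rate, but origin Solara is not Fenador; base rate stands.
Duty = ¥526,420.80 × 13.5% = ¥71,066.81.
Line 3 (V-931, Tyroria, 1,368 units, ¥333,450.00):
Base rate for V-931 is 16.5%.
Duty = ¥333,450.00 × 16.5% = ¥55,019.25.
Total = ¥433,981.30 + ¥71,066.81 + ¥55,019.25 = ¥560,067.36.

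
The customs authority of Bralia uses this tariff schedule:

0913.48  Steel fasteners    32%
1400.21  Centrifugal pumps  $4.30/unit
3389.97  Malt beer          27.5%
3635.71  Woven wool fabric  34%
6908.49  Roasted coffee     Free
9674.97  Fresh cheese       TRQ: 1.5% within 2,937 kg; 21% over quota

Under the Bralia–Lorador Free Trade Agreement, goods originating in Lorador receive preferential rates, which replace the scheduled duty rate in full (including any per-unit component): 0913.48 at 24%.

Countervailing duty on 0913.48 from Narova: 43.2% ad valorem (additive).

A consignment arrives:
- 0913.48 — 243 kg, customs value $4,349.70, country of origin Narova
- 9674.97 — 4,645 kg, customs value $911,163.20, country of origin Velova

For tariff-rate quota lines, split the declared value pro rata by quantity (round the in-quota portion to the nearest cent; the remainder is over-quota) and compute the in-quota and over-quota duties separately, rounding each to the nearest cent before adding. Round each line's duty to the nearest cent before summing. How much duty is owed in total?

Line 1 (0913.48, Narova, 243 kg, $4,349.70):
Base rate for 0913.48 is 32%.
0913.48 has an FTA preferential rate, but origin Narova is not Lorador; base rate stands.
Additional duty on 0913.48 from Narova: +43.2%. Applied ad valorem rate: 32% + 43.2% = 75.2%.
Duty = $4,349.70 × 75.2% = $3,270.97.
Line 2 (9674.97, Velova, 4,645 kg, $911,163.20):
Code 9674.97 is under a tariff-rate quota (threshold 2,937 kg). In-quota: 2,937 kg at 1.5%; over-quota: 1,708 kg at 21%.
Pro-rata value split: in-quota = $911,163.20 × 2,937/4,645 = $576,121.92; over-quota = $911,163.20 − $576,121.92 = $335,041.28.
In-quota duty = $576,121.92 × 1.5% = $8,641.83. Over-quota duty = $335,041.28 × 21% = $70,358.67.
Line duty = $8,641.83 + $70,358.67 = $79,000.50.
Total = $3,270.97 + $79,000.50 = $82,271.47.

$82,271.47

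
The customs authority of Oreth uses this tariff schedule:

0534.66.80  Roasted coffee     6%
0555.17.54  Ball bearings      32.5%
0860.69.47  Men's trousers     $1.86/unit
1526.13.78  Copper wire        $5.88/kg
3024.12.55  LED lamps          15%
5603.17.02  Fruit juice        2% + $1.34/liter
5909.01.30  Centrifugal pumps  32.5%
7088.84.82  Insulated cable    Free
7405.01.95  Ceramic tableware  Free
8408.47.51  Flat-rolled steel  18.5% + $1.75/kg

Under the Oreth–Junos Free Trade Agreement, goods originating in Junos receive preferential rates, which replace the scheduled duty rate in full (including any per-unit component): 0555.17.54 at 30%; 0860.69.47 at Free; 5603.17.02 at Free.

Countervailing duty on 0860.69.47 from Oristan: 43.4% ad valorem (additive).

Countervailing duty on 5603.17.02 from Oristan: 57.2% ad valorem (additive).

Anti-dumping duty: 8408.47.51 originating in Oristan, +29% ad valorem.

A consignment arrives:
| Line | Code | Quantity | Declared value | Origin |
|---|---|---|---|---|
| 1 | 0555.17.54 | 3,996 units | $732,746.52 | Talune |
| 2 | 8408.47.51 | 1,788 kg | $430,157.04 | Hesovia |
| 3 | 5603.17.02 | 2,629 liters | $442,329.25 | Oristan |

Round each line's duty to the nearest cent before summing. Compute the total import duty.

Line 1 (0555.17.54, Talune, 3,996 units, $732,746.52):
Base rate for 0555.17.54 is 32.5%.
0555.17.54 has an FTA preferential rate, but origin Talune is not Junos; base rate stands.
Duty = $732,746.52 × 32.5% = $238,142.62.
Line 2 (8408.47.51, Hesovia, 1,788 kg, $430,157.04):
Base rate for 8408.47.51 is 18.5% + $1.75/kg.
The additional-duty order on 8408.47.51 targets Oristan, not Hesovia; it does not apply.
Duty = $430,157.04 × 18.5% + 1,788 × $1.75 = $82,708.05.
Line 3 (5603.17.02, Oristan, 2,629 liters, $442,329.25):
Base rate for 5603.17.02 is 2% + $1.34/liter.
5603.17.02 has an FTA preferential rate, but origin Oristan is not Junos; base rate stands.
Additional duty on 5603.17.02 from Oristan: +57.2%. Applied ad valorem rate: 2% + 57.2% = 59.2%.
Duty = $442,329.25 × 59.2% + 2,629 × $1.34 = $265,381.78.
Total = $238,142.62 + $82,708.05 + $265,381.78 = $586,232.45.

$586,232.45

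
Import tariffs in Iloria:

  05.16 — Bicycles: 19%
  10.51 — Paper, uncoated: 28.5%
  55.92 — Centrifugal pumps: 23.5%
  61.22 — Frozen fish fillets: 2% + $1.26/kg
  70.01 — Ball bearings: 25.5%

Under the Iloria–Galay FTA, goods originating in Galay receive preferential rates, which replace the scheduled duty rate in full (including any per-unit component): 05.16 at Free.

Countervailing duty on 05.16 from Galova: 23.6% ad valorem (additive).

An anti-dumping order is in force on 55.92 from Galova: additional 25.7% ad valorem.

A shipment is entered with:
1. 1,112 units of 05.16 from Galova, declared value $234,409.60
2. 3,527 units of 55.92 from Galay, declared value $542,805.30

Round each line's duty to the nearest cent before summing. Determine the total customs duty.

$227,417.74

Line 1 (05.16, Galova, 1,112 units, $234,409.60):
Base rate for 05.16 is 19%.
05.16 has an FTA preferential rate, but origin Galova is not Galay; base rate stands.
Additional duty on 05.16 from Galova: +23.6%. Applied ad valorem rate: 19% + 23.6% = 42.6%.
Duty = $234,409.60 × 42.6% = $99,858.49.
Line 2 (55.92, Galay, 3,527 units, $542,805.30):
Base rate for 55.92 is 23.5%.
Origin Galay is the FTA partner but 55.92 is not on the preference list; base rate stands.
The additional-duty order on 55.92 targets Galova, not Galay; it does not apply.
Duty = $542,805.30 × 23.5% = $127,559.25.
Total = $99,858.49 + $127,559.25 = $227,417.74.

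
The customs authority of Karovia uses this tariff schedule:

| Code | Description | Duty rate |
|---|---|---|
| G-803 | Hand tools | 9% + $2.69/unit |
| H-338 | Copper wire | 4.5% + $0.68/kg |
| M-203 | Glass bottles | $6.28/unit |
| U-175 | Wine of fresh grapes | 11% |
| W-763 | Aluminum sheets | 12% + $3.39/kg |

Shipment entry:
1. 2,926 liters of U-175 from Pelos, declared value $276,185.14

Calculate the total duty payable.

$30,380.37

Line 1 (U-175, Pelos, 2,926 liters, $276,185.14):
Base rate for U-175 is 11%.
Duty = $276,185.14 × 11% = $30,380.37.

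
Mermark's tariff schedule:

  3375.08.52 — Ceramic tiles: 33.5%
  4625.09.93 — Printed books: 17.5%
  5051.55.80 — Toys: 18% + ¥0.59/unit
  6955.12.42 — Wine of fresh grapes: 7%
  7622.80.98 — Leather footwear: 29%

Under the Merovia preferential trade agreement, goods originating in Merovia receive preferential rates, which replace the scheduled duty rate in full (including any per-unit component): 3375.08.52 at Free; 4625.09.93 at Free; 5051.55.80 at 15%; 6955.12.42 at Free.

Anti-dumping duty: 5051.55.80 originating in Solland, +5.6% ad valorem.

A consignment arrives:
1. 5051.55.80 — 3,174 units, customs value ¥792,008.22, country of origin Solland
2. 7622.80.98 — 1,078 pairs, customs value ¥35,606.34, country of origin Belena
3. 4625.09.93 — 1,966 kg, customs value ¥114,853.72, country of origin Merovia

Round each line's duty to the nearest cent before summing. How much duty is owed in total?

¥199,112.44

Line 1 (5051.55.80, Solland, 3,174 units, ¥792,008.22):
Base rate for 5051.55.80 is 18% + ¥0.59/unit.
5051.55.80 has an FTA preferential rate, but origin Solland is not Merovia; base rate stands.
Additional duty on 5051.55.80 from Solland: +5.6%. Applied ad valorem rate: 18% + 5.6% = 23.6%.
Duty = ¥792,008.22 × 23.6% + 3,174 × ¥0.59 = ¥188,786.60.
Line 2 (7622.80.98, Belena, 1,078 pairs, ¥35,606.34):
Base rate for 7622.80.98 is 29%.
Duty = ¥35,606.34 × 29% = ¥10,325.84.
Line 3 (4625.09.93, Merovia, 1,966 kg, ¥114,853.72):
Base rate for 4625.09.93 is 17.5%.
Origin Merovia qualifies under the Mermark–Merovia agreement and 4625.09.93 is covered: preferential rate Free applies instead.
Duty = ¥114,853.72 × 0% = ¥0.00.
Total = ¥188,786.60 + ¥10,325.84 + ¥0.00 = ¥199,112.44.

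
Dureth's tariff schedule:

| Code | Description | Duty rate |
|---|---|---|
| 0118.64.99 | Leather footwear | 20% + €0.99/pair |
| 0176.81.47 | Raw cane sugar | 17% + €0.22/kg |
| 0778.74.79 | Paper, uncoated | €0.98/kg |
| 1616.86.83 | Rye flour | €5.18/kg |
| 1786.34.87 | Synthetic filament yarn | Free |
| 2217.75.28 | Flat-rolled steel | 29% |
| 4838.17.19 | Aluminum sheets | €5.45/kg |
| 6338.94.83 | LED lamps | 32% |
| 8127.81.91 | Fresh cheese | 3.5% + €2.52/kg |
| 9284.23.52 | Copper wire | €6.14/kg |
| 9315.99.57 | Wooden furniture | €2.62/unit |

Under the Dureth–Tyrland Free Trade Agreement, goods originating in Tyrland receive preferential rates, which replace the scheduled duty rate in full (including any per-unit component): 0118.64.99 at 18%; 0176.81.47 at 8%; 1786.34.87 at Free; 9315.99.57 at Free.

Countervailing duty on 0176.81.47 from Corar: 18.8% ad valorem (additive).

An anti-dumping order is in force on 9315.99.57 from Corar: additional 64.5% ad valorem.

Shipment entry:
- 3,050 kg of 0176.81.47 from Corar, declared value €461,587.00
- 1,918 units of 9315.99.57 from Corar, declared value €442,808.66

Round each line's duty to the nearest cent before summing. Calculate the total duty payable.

€456,555.90

Line 1 (0176.81.47, Corar, 3,050 kg, €461,587.00):
Base rate for 0176.81.47 is 17% + €0.22/kg.
0176.81.47 has an FTA preferential rate, but origin Corar is not Tyrland; base rate stands.
Additional duty on 0176.81.47 from Corar: +18.8%. Applied ad valorem rate: 17% + 18.8% = 35.8%.
Duty = €461,587.00 × 35.8% + 3,050 × €0.22 = €165,919.15.
Line 2 (9315.99.57, Corar, 1,918 units, €442,808.66):
Base rate for 9315.99.57 is €2.62/unit.
9315.99.57 has an FTA preferential rate, but origin Corar is not Tyrland; base rate stands.
Additional duty on 9315.99.57 from Corar: +64.5% ad valorem. Applied ad valorem rate = 64.5%.
Duty = €442,808.66 × 64.5% + 1,918 × €2.62 = €290,636.75.
Total = €165,919.15 + €290,636.75 = €456,555.90.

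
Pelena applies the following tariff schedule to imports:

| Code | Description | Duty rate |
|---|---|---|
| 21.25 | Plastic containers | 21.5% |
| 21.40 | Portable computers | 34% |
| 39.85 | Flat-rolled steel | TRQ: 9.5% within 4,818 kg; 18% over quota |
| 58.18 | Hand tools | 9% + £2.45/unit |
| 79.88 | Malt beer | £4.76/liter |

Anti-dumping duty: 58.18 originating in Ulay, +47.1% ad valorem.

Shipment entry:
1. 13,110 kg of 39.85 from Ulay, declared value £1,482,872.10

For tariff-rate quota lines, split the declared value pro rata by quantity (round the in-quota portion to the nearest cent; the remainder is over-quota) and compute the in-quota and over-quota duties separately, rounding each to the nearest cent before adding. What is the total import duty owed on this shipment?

Line 1 (39.85, Ulay, 13,110 kg, £1,482,872.10):
Code 39.85 is under a tariff-rate quota (threshold 4,818 kg). In-quota: 4,818 kg at 9.5%; over-quota: 8,292 kg at 18%.
Pro-rata value split: in-quota = £1,482,872.10 × 4,818/13,110 = £544,963.98; over-quota = £1,482,872.10 − £544,963.98 = £937,908.12.
In-quota duty = £544,963.98 × 9.5% = £51,771.58. Over-quota duty = £937,908.12 × 18% = £168,823.46.
Line duty = £51,771.58 + £168,823.46 = £220,595.04.

£220,595.04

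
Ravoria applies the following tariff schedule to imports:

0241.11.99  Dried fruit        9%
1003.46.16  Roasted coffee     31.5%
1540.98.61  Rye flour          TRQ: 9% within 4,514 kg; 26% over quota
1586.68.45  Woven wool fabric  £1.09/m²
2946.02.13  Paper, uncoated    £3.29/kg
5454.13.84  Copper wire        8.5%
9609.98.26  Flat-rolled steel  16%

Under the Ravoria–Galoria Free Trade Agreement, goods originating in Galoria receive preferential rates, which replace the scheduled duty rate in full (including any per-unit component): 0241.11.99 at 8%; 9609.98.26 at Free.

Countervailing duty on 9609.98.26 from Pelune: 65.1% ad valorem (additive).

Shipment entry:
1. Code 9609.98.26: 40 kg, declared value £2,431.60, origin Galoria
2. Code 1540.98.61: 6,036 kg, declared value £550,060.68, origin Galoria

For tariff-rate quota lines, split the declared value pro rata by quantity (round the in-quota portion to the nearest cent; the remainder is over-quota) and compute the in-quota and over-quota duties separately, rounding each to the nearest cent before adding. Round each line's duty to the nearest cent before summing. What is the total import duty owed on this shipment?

£73,084.43

Line 1 (9609.98.26, Galoria, 40 kg, £2,431.60):
Base rate for 9609.98.26 is 16%.
Origin Galoria qualifies under the Ravoria–Galoria agreement and 9609.98.26 is covered: preferential rate Free applies instead.
The additional-duty order on 9609.98.26 targets Pelune, not Galoria; it does not apply.
Duty = £2,431.60 × 0% = £0.00.
Line 2 (1540.98.61, Galoria, 6,036 kg, £550,060.68):
Code 1540.98.61 is under a tariff-rate quota (threshold 4,514 kg). In-quota: 4,514 kg at 9%; over-quota: 1,522 kg at 26%.
Pro-rata value split: in-quota = £550,060.68 × 4,514/6,036 = £411,360.82; over-quota = £550,060.68 − £411,360.82 = £138,699.86.
In-quota duty = £411,360.82 × 9% = £37,022.47. Over-quota duty = £138,699.86 × 26% = £36,061.96.
Line duty = £37,022.47 + £36,061.96 = £73,084.43.
Total = £0.00 + £73,084.43 = £73,084.43.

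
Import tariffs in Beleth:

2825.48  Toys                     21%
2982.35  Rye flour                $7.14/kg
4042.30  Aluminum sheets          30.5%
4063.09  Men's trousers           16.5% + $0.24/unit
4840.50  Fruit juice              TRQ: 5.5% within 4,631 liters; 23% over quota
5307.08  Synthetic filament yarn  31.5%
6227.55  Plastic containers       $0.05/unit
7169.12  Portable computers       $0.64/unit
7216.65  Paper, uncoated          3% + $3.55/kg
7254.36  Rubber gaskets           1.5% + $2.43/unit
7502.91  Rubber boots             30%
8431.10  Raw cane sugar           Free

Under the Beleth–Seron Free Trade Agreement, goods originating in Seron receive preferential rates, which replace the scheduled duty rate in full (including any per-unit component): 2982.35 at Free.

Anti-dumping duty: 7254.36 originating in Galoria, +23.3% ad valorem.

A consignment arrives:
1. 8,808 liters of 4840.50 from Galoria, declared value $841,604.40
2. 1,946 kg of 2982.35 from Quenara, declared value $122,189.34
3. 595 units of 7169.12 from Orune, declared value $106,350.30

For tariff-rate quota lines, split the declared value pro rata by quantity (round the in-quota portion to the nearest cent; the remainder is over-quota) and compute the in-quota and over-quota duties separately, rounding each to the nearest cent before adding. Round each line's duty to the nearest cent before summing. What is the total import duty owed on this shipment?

$130,408.14

Line 1 (4840.50, Galoria, 8,808 liters, $841,604.40):
Code 4840.50 is under a tariff-rate quota (threshold 4,631 liters). In-quota: 4,631 liters at 5.5%; over-quota: 4,177 liters at 23%.
Pro-rata value split: in-quota = $841,604.40 × 4,631/8,808 = $442,492.05; over-quota = $841,604.40 − $442,492.05 = $399,112.35.
In-quota duty = $442,492.05 × 5.5% = $24,337.06. Over-quota duty = $399,112.35 × 23% = $91,795.84.
Line duty = $24,337.06 + $91,795.84 = $116,132.90.
Line 2 (2982.35, Quenara, 1,946 kg, $122,189.34):
Base rate for 2982.35 is $7.14/kg.
2982.35 has an FTA preferential rate, but origin Quenara is not Seron; base rate stands.
Duty = 1,946 × $7.14 = $13,894.44.
Line 3 (7169.12, Orune, 595 units, $106,350.30):
Base rate for 7169.12 is $0.64/unit.
Duty = 595 × $0.64 = $380.80.
Total = $116,132.90 + $13,894.44 + $380.80 = $130,408.14.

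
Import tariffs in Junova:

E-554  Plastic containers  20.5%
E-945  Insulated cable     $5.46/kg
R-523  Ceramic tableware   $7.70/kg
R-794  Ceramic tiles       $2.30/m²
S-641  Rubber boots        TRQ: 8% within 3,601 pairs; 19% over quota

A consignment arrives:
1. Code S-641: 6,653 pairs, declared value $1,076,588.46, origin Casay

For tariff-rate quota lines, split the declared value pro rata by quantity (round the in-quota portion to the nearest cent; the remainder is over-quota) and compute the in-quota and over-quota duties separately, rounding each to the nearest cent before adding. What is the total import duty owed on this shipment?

$140,453.29

Line 1 (S-641, Casay, 6,653 pairs, $1,076,588.46):
Code S-641 is under a tariff-rate quota (threshold 3,601 pairs). In-quota: 3,601 pairs at 8%; over-quota: 3,052 pairs at 19%.
Pro-rata value split: in-quota = $1,076,588.46 × 3,601/6,653 = $582,713.82; over-quota = $1,076,588.46 − $582,713.82 = $493,874.64.
In-quota duty = $582,713.82 × 8% = $46,617.11. Over-quota duty = $493,874.64 × 19% = $93,836.18.
Line duty = $46,617.11 + $93,836.18 = $140,453.29.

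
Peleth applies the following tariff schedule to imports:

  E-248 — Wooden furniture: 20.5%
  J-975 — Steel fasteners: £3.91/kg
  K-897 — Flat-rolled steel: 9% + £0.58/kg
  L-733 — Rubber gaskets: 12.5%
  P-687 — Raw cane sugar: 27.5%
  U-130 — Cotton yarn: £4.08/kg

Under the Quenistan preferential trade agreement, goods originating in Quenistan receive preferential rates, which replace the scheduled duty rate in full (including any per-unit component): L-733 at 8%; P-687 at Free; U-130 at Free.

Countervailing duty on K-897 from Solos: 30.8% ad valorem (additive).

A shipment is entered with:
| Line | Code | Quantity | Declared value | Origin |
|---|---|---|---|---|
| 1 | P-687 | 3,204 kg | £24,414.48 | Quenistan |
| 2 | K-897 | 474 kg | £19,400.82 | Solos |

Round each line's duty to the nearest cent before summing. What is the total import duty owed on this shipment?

£7,996.45

Line 1 (P-687, Quenistan, 3,204 kg, £24,414.48):
Base rate for P-687 is 27.5%.
Origin Quenistan qualifies under the Peleth–Quenistan agreement and P-687 is covered: preferential rate Free applies instead.
Duty = £24,414.48 × 0% = £0.00.
Line 2 (K-897, Solos, 474 kg, £19,400.82):
Base rate for K-897 is 9% + £0.58/kg.
Additional duty on K-897 from Solos: +30.8%. Applied ad valorem rate: 9% + 30.8% = 39.8%.
Duty = £19,400.82 × 39.8% + 474 × £0.58 = £7,996.45.
Total = £0.00 + £7,996.45 = £7,996.45.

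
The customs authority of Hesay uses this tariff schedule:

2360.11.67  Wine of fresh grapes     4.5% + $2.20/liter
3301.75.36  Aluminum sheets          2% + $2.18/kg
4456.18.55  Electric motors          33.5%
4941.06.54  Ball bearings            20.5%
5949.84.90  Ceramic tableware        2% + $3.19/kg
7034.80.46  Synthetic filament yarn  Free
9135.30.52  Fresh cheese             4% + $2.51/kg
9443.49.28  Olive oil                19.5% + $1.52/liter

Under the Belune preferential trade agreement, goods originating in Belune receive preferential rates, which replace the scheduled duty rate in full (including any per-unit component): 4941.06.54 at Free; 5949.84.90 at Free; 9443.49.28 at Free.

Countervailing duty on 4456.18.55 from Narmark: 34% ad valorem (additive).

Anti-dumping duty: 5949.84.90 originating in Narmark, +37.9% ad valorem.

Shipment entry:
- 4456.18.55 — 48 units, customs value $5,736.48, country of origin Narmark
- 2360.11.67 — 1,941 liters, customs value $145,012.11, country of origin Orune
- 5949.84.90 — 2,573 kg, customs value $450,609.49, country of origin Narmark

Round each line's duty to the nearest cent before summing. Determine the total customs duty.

Line 1 (4456.18.55, Narmark, 48 units, $5,736.48):
Base rate for 4456.18.55 is 33.5%.
Additional duty on 4456.18.55 from Narmark: +34%. Applied ad valorem rate: 33.5% + 34% = 67.5%.
Duty = $5,736.48 × 67.5% = $3,872.12.
Line 2 (2360.11.67, Orune, 1,941 liters, $145,012.11):
Base rate for 2360.11.67 is 4.5% + $2.20/liter.
Duty = $145,012.11 × 4.5% + 1,941 × $2.20 = $10,795.74.
Line 3 (5949.84.90, Narmark, 2,573 kg, $450,609.49):
Base rate for 5949.84.90 is 2% + $3.19/kg.
5949.84.90 has an FTA preferential rate, but origin Narmark is not Belune; base rate stands.
Additional duty on 5949.84.90 from Narmark: +37.9%. Applied ad valorem rate: 2% + 37.9% = 39.9%.
Duty = $450,609.49 × 39.9% + 2,573 × $3.19 = $188,001.06.
Total = $3,872.12 + $10,795.74 + $188,001.06 = $202,668.92.

$202,668.92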